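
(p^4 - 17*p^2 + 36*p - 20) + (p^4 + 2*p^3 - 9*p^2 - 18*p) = 2*p^4 + 2*p^3 - 26*p^2 + 18*p - 20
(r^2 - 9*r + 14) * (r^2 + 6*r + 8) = r^4 - 3*r^3 - 32*r^2 + 12*r + 112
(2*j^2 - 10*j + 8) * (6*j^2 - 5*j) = 12*j^4 - 70*j^3 + 98*j^2 - 40*j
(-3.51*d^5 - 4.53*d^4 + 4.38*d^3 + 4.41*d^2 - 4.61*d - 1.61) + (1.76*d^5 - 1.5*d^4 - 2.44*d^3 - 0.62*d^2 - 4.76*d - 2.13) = -1.75*d^5 - 6.03*d^4 + 1.94*d^3 + 3.79*d^2 - 9.37*d - 3.74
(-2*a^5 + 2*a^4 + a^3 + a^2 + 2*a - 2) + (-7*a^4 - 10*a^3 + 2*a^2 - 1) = -2*a^5 - 5*a^4 - 9*a^3 + 3*a^2 + 2*a - 3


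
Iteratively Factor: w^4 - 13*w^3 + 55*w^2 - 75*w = (w - 5)*(w^3 - 8*w^2 + 15*w) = (w - 5)^2*(w^2 - 3*w) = (w - 5)^2*(w - 3)*(w)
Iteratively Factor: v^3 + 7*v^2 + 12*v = (v)*(v^2 + 7*v + 12) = v*(v + 3)*(v + 4)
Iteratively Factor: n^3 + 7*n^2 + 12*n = (n)*(n^2 + 7*n + 12) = n*(n + 3)*(n + 4)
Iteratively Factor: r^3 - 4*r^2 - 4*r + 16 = (r - 2)*(r^2 - 2*r - 8) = (r - 4)*(r - 2)*(r + 2)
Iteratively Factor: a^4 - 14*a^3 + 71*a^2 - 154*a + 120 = (a - 4)*(a^3 - 10*a^2 + 31*a - 30) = (a - 5)*(a - 4)*(a^2 - 5*a + 6) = (a - 5)*(a - 4)*(a - 3)*(a - 2)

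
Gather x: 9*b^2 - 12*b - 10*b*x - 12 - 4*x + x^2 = 9*b^2 - 12*b + x^2 + x*(-10*b - 4) - 12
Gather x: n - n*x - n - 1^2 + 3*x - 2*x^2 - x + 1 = -2*x^2 + x*(2 - n)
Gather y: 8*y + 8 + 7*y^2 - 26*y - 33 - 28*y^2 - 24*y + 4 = -21*y^2 - 42*y - 21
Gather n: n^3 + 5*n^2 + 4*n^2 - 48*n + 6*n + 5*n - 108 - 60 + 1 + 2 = n^3 + 9*n^2 - 37*n - 165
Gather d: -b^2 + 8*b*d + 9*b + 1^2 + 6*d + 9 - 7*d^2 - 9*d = -b^2 + 9*b - 7*d^2 + d*(8*b - 3) + 10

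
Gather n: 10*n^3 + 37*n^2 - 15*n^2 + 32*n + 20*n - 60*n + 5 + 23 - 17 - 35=10*n^3 + 22*n^2 - 8*n - 24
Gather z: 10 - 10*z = 10 - 10*z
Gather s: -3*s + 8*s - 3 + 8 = 5*s + 5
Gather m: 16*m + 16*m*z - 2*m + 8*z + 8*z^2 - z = m*(16*z + 14) + 8*z^2 + 7*z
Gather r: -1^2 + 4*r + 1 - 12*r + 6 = 6 - 8*r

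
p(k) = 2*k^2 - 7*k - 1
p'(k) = 4*k - 7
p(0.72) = -5.00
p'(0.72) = -4.12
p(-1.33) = 11.85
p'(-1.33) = -12.32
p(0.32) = -3.04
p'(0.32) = -5.72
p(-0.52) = 3.18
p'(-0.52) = -9.08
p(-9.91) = 264.79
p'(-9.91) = -46.64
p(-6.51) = 129.33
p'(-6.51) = -33.04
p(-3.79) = 54.26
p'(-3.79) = -22.16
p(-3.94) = 57.63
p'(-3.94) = -22.76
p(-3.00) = 38.00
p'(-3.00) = -19.00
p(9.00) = 98.00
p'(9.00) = 29.00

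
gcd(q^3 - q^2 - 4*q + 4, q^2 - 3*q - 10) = q + 2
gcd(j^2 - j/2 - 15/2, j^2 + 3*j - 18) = j - 3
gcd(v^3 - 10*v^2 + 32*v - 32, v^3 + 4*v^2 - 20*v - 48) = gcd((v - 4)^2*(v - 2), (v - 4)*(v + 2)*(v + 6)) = v - 4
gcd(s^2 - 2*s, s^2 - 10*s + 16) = s - 2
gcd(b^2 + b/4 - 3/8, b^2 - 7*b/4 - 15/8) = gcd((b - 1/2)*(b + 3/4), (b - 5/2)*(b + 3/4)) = b + 3/4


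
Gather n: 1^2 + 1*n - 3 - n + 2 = 0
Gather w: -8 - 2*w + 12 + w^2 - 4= w^2 - 2*w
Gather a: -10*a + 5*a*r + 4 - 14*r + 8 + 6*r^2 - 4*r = a*(5*r - 10) + 6*r^2 - 18*r + 12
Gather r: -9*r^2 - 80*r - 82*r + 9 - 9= -9*r^2 - 162*r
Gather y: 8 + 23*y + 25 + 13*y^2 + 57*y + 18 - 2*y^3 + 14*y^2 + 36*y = -2*y^3 + 27*y^2 + 116*y + 51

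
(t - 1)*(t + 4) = t^2 + 3*t - 4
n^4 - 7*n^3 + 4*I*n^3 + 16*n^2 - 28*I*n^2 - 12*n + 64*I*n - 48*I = (n - 3)*(n - 2)^2*(n + 4*I)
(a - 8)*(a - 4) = a^2 - 12*a + 32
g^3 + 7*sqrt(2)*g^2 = g^2*(g + 7*sqrt(2))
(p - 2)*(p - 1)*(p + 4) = p^3 + p^2 - 10*p + 8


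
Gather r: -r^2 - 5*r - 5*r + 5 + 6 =-r^2 - 10*r + 11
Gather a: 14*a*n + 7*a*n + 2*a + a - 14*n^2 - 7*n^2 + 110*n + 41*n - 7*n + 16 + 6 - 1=a*(21*n + 3) - 21*n^2 + 144*n + 21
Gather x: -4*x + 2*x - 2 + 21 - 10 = 9 - 2*x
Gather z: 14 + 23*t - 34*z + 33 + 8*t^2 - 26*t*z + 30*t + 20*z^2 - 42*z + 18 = 8*t^2 + 53*t + 20*z^2 + z*(-26*t - 76) + 65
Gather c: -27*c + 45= 45 - 27*c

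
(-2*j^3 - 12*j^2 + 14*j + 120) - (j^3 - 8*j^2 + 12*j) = -3*j^3 - 4*j^2 + 2*j + 120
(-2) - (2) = -4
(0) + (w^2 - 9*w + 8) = w^2 - 9*w + 8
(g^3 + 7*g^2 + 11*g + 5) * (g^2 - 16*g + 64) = g^5 - 9*g^4 - 37*g^3 + 277*g^2 + 624*g + 320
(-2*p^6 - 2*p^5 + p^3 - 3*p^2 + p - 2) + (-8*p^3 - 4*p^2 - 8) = -2*p^6 - 2*p^5 - 7*p^3 - 7*p^2 + p - 10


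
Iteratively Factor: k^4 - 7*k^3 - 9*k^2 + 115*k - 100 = (k - 1)*(k^3 - 6*k^2 - 15*k + 100) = (k - 1)*(k + 4)*(k^2 - 10*k + 25) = (k - 5)*(k - 1)*(k + 4)*(k - 5)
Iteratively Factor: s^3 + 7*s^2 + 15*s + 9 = (s + 3)*(s^2 + 4*s + 3) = (s + 3)^2*(s + 1)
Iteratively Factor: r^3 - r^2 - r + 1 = (r - 1)*(r^2 - 1) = (r - 1)^2*(r + 1)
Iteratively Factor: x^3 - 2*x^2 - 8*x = (x + 2)*(x^2 - 4*x) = (x - 4)*(x + 2)*(x)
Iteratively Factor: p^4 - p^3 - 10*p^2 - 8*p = (p - 4)*(p^3 + 3*p^2 + 2*p) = (p - 4)*(p + 1)*(p^2 + 2*p) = p*(p - 4)*(p + 1)*(p + 2)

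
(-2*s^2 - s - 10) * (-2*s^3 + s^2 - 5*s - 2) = 4*s^5 + 29*s^3 - s^2 + 52*s + 20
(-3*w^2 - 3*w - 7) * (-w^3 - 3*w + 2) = 3*w^5 + 3*w^4 + 16*w^3 + 3*w^2 + 15*w - 14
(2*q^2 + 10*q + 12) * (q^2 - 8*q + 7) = 2*q^4 - 6*q^3 - 54*q^2 - 26*q + 84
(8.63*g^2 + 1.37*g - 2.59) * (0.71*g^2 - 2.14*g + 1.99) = 6.1273*g^4 - 17.4955*g^3 + 12.403*g^2 + 8.2689*g - 5.1541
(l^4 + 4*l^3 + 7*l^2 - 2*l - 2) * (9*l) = 9*l^5 + 36*l^4 + 63*l^3 - 18*l^2 - 18*l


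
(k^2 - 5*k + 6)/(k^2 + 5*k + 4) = (k^2 - 5*k + 6)/(k^2 + 5*k + 4)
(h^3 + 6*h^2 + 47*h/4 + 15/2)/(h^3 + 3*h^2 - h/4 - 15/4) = (h + 2)/(h - 1)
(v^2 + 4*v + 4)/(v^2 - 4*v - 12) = (v + 2)/(v - 6)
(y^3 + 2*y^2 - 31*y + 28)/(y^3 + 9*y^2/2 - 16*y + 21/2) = 2*(y - 4)/(2*y - 3)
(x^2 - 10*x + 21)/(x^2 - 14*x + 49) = (x - 3)/(x - 7)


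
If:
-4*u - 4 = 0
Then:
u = -1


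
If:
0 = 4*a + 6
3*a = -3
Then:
No Solution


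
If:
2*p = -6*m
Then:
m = -p/3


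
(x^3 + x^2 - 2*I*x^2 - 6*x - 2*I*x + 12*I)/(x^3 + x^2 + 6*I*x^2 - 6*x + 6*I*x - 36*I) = (x - 2*I)/(x + 6*I)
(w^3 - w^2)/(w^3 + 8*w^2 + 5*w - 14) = w^2/(w^2 + 9*w + 14)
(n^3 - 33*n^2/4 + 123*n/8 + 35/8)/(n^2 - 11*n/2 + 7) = (4*n^2 - 19*n - 5)/(4*(n - 2))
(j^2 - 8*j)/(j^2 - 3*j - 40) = j/(j + 5)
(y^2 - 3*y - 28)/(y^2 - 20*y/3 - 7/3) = 3*(y + 4)/(3*y + 1)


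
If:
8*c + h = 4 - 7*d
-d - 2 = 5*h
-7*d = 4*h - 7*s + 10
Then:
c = 211/124 - 119*s/124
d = 35*s/31 - 42/31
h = -7*s/31 - 4/31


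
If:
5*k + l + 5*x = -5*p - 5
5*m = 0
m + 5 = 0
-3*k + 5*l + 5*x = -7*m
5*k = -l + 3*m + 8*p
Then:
No Solution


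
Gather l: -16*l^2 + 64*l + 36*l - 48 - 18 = -16*l^2 + 100*l - 66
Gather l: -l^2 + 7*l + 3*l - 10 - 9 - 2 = -l^2 + 10*l - 21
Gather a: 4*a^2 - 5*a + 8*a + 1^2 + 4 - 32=4*a^2 + 3*a - 27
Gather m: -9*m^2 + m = -9*m^2 + m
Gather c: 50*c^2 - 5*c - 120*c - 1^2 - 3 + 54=50*c^2 - 125*c + 50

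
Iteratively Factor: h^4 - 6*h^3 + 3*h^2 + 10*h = (h - 2)*(h^3 - 4*h^2 - 5*h) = (h - 5)*(h - 2)*(h^2 + h) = (h - 5)*(h - 2)*(h + 1)*(h)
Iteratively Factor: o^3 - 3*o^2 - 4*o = (o - 4)*(o^2 + o) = o*(o - 4)*(o + 1)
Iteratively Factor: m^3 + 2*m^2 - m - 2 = (m + 2)*(m^2 - 1) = (m - 1)*(m + 2)*(m + 1)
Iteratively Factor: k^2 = (k)*(k)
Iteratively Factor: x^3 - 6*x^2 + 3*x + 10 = (x - 2)*(x^2 - 4*x - 5) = (x - 2)*(x + 1)*(x - 5)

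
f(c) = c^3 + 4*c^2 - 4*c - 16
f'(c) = 3*c^2 + 8*c - 4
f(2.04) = 0.98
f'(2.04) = 24.80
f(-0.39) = -13.89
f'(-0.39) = -6.66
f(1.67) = -6.87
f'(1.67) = 17.73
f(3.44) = 58.28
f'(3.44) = 59.02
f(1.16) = -13.70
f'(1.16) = 9.32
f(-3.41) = 4.50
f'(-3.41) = 3.60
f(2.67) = 20.87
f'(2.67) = 38.75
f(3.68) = 73.29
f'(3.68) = 66.07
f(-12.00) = -1120.00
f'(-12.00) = 332.00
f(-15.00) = -2431.00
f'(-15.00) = 551.00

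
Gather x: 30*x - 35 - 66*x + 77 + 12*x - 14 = 28 - 24*x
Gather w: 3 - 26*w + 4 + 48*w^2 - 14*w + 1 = 48*w^2 - 40*w + 8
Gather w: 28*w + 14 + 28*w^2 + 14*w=28*w^2 + 42*w + 14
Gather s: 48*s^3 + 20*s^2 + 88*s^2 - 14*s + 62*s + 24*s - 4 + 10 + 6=48*s^3 + 108*s^2 + 72*s + 12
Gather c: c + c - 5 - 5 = 2*c - 10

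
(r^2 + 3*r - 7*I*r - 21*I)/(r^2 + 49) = (r + 3)/(r + 7*I)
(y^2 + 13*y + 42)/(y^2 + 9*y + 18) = (y + 7)/(y + 3)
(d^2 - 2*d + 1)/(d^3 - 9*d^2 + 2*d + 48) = (d^2 - 2*d + 1)/(d^3 - 9*d^2 + 2*d + 48)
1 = 1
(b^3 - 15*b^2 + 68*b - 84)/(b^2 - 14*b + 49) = (b^2 - 8*b + 12)/(b - 7)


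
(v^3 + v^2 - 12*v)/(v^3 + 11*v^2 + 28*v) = (v - 3)/(v + 7)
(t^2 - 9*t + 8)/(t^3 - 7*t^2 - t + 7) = (t - 8)/(t^2 - 6*t - 7)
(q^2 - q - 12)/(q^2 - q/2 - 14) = 2*(q + 3)/(2*q + 7)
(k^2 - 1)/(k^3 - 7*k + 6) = (k + 1)/(k^2 + k - 6)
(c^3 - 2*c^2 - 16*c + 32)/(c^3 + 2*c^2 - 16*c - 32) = (c - 2)/(c + 2)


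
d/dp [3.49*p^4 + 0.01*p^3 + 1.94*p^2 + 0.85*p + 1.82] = 13.96*p^3 + 0.03*p^2 + 3.88*p + 0.85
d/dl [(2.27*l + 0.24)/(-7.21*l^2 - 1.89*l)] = (16.3667*l^2 + 3.4608*l + 0.4536)/(l^2*(51.9841*l^2 + 27.2538*l + 3.5721))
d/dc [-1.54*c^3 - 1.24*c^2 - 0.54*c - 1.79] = -4.62*c^2 - 2.48*c - 0.54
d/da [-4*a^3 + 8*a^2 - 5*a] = -12*a^2 + 16*a - 5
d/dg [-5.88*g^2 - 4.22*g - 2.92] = -11.76*g - 4.22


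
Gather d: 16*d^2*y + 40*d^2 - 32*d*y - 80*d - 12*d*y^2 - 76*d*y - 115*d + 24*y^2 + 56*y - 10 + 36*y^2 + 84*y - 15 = d^2*(16*y + 40) + d*(-12*y^2 - 108*y - 195) + 60*y^2 + 140*y - 25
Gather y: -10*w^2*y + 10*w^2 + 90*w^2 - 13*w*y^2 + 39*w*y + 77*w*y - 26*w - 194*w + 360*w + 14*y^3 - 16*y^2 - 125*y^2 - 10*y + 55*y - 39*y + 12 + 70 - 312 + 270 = 100*w^2 + 140*w + 14*y^3 + y^2*(-13*w - 141) + y*(-10*w^2 + 116*w + 6) + 40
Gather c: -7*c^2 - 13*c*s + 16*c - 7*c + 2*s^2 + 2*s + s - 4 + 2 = -7*c^2 + c*(9 - 13*s) + 2*s^2 + 3*s - 2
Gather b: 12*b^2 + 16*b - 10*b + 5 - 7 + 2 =12*b^2 + 6*b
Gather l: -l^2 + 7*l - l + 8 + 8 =-l^2 + 6*l + 16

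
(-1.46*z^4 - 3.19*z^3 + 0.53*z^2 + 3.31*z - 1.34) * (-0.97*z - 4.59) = 1.4162*z^5 + 9.7957*z^4 + 14.128*z^3 - 5.6434*z^2 - 13.8931*z + 6.1506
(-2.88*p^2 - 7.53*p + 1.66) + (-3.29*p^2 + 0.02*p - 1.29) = -6.17*p^2 - 7.51*p + 0.37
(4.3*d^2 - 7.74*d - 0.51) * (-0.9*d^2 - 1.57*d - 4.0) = -3.87*d^4 + 0.215*d^3 - 4.5892*d^2 + 31.7607*d + 2.04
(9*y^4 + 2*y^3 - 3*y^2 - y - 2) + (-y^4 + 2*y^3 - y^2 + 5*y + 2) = 8*y^4 + 4*y^3 - 4*y^2 + 4*y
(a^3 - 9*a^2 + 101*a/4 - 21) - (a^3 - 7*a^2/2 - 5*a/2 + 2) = -11*a^2/2 + 111*a/4 - 23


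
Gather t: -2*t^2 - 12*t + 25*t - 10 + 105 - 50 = -2*t^2 + 13*t + 45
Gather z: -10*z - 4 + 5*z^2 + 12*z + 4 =5*z^2 + 2*z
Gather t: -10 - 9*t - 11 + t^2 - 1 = t^2 - 9*t - 22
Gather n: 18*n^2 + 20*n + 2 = 18*n^2 + 20*n + 2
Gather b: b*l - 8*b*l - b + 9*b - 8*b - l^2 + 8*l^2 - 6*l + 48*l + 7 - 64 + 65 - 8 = -7*b*l + 7*l^2 + 42*l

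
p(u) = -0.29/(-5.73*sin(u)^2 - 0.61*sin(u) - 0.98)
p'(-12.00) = -0.19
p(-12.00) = 0.10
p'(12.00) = 0.26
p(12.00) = 0.13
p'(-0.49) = 0.32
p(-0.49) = 0.15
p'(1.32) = -0.02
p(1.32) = 0.04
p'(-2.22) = -0.09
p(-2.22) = 0.07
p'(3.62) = -0.33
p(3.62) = 0.15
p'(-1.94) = -0.04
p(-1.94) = 0.05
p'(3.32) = -0.37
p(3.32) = 0.28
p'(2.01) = 0.03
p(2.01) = 0.05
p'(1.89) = 0.02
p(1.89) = 0.04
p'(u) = -0.29*(11.46*sin(u)*cos(u) + 0.61*cos(u))/(-5.73*sin(u)^2 - 0.61*sin(u) - 0.98)^2 = -(3.3234*sin(u) + 0.1769)*cos(u)/(5.73*sin(u)^2 + 0.61*sin(u) + 0.98)^2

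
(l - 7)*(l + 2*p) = l^2 + 2*l*p - 7*l - 14*p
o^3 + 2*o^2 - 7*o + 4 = (o - 1)^2*(o + 4)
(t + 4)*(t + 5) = t^2 + 9*t + 20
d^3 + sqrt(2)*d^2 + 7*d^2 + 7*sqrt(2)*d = d*(d + 7)*(d + sqrt(2))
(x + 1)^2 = x^2 + 2*x + 1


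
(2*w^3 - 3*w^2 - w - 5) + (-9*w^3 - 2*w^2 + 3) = -7*w^3 - 5*w^2 - w - 2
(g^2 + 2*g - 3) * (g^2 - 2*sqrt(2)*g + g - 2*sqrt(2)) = g^4 - 2*sqrt(2)*g^3 + 3*g^3 - 6*sqrt(2)*g^2 - g^2 - 3*g + 2*sqrt(2)*g + 6*sqrt(2)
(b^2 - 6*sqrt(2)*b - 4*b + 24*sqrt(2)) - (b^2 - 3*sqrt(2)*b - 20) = -3*sqrt(2)*b - 4*b + 20 + 24*sqrt(2)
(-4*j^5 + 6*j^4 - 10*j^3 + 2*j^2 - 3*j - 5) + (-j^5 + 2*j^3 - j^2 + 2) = -5*j^5 + 6*j^4 - 8*j^3 + j^2 - 3*j - 3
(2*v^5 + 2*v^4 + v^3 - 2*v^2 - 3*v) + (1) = 2*v^5 + 2*v^4 + v^3 - 2*v^2 - 3*v + 1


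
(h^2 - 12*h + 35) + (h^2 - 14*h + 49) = 2*h^2 - 26*h + 84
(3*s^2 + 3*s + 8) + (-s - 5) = 3*s^2 + 2*s + 3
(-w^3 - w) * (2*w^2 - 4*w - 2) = -2*w^5 + 4*w^4 + 4*w^2 + 2*w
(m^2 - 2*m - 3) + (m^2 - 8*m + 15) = 2*m^2 - 10*m + 12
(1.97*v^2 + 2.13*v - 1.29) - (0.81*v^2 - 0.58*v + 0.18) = 1.16*v^2 + 2.71*v - 1.47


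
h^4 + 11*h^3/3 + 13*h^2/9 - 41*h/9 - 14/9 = (h - 1)*(h + 1/3)*(h + 2)*(h + 7/3)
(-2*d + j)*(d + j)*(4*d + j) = -8*d^3 - 6*d^2*j + 3*d*j^2 + j^3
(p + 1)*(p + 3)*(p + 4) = p^3 + 8*p^2 + 19*p + 12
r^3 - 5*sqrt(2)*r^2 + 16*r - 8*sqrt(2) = (r - 2*sqrt(2))^2*(r - sqrt(2))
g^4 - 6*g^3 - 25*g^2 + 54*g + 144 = (g - 8)*(g - 3)*(g + 2)*(g + 3)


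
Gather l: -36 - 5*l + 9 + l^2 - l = l^2 - 6*l - 27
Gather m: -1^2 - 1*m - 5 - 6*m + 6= -7*m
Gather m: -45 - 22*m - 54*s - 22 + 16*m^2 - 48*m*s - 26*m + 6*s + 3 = 16*m^2 + m*(-48*s - 48) - 48*s - 64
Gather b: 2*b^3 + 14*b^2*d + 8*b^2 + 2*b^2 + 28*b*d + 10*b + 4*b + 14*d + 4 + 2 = 2*b^3 + b^2*(14*d + 10) + b*(28*d + 14) + 14*d + 6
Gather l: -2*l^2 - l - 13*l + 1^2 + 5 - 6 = -2*l^2 - 14*l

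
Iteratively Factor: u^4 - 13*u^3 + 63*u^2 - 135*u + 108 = (u - 4)*(u^3 - 9*u^2 + 27*u - 27) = (u - 4)*(u - 3)*(u^2 - 6*u + 9) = (u - 4)*(u - 3)^2*(u - 3)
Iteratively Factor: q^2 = (q)*(q)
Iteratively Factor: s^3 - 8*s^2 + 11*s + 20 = (s - 4)*(s^2 - 4*s - 5) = (s - 5)*(s - 4)*(s + 1)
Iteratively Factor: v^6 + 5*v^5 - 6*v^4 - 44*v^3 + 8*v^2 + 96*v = (v + 2)*(v^5 + 3*v^4 - 12*v^3 - 20*v^2 + 48*v) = (v + 2)*(v + 4)*(v^4 - v^3 - 8*v^2 + 12*v) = (v - 2)*(v + 2)*(v + 4)*(v^3 + v^2 - 6*v) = (v - 2)^2*(v + 2)*(v + 4)*(v^2 + 3*v) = (v - 2)^2*(v + 2)*(v + 3)*(v + 4)*(v)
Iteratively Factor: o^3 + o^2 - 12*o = (o + 4)*(o^2 - 3*o) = o*(o + 4)*(o - 3)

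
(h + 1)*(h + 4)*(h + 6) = h^3 + 11*h^2 + 34*h + 24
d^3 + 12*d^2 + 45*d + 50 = (d + 2)*(d + 5)^2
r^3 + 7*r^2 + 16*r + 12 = (r + 2)^2*(r + 3)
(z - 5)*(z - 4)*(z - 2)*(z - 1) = z^4 - 12*z^3 + 49*z^2 - 78*z + 40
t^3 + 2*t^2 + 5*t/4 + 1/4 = (t + 1/2)^2*(t + 1)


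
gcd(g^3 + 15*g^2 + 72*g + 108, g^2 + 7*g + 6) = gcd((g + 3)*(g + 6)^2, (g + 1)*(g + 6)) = g + 6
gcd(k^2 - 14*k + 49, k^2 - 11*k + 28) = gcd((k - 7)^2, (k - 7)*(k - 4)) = k - 7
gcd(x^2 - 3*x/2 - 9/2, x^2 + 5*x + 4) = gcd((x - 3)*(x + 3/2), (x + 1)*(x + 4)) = 1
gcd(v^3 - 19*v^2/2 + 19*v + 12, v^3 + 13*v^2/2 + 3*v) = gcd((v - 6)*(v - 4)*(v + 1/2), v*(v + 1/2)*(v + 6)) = v + 1/2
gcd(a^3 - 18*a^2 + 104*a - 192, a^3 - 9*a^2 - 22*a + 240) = a^2 - 14*a + 48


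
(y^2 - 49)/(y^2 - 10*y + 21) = (y + 7)/(y - 3)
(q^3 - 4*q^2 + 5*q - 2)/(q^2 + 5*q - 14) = (q^2 - 2*q + 1)/(q + 7)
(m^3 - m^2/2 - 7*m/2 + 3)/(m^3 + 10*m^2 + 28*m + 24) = (2*m^2 - 5*m + 3)/(2*(m^2 + 8*m + 12))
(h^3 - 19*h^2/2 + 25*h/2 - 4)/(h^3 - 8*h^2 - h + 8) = (h - 1/2)/(h + 1)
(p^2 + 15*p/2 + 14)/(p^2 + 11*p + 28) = (p + 7/2)/(p + 7)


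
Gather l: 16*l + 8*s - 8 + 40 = 16*l + 8*s + 32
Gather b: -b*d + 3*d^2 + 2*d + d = -b*d + 3*d^2 + 3*d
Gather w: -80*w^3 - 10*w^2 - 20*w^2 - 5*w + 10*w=-80*w^3 - 30*w^2 + 5*w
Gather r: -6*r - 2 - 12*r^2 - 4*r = -12*r^2 - 10*r - 2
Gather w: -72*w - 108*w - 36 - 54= -180*w - 90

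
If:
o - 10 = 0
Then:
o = 10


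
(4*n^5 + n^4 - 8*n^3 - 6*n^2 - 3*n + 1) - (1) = 4*n^5 + n^4 - 8*n^3 - 6*n^2 - 3*n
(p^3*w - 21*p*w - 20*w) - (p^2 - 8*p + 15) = p^3*w - p^2 - 21*p*w + 8*p - 20*w - 15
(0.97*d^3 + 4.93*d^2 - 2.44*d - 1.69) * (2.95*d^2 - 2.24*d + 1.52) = 2.8615*d^5 + 12.3707*d^4 - 16.7668*d^3 + 7.9737*d^2 + 0.0768*d - 2.5688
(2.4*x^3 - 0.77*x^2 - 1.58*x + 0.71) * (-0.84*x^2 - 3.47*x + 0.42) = -2.016*x^5 - 7.6812*x^4 + 5.0071*x^3 + 4.5628*x^2 - 3.1273*x + 0.2982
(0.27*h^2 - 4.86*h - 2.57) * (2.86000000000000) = 0.7722*h^2 - 13.8996*h - 7.3502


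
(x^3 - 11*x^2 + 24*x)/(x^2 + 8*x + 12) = x*(x^2 - 11*x + 24)/(x^2 + 8*x + 12)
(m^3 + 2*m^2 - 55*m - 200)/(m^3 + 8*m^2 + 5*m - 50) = (m - 8)/(m - 2)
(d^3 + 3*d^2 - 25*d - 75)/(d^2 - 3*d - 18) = (d^2 - 25)/(d - 6)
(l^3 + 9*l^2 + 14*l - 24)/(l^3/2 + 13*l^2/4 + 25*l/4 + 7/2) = 4*(l^3 + 9*l^2 + 14*l - 24)/(2*l^3 + 13*l^2 + 25*l + 14)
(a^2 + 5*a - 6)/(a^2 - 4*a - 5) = (-a^2 - 5*a + 6)/(-a^2 + 4*a + 5)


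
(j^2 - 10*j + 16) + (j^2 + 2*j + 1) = 2*j^2 - 8*j + 17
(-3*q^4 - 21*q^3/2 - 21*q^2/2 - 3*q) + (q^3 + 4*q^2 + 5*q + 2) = -3*q^4 - 19*q^3/2 - 13*q^2/2 + 2*q + 2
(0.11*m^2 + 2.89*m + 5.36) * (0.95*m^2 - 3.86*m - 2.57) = 0.1045*m^4 + 2.3209*m^3 - 6.3461*m^2 - 28.1169*m - 13.7752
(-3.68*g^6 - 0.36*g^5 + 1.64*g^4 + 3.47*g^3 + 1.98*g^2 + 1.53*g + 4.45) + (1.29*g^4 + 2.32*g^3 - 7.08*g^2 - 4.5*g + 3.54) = -3.68*g^6 - 0.36*g^5 + 2.93*g^4 + 5.79*g^3 - 5.1*g^2 - 2.97*g + 7.99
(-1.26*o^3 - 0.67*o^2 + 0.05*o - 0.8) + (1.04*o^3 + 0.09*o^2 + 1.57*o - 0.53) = -0.22*o^3 - 0.58*o^2 + 1.62*o - 1.33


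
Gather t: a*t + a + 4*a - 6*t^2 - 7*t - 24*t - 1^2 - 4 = 5*a - 6*t^2 + t*(a - 31) - 5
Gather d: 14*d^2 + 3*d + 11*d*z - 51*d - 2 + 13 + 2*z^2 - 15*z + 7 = 14*d^2 + d*(11*z - 48) + 2*z^2 - 15*z + 18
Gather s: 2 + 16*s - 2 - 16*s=0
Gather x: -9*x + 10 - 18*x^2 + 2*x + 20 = -18*x^2 - 7*x + 30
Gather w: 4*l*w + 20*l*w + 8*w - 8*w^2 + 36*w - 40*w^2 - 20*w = -48*w^2 + w*(24*l + 24)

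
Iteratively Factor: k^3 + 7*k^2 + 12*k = (k + 4)*(k^2 + 3*k) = k*(k + 4)*(k + 3)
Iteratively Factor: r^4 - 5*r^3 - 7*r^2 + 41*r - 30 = (r - 2)*(r^3 - 3*r^2 - 13*r + 15) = (r - 2)*(r - 1)*(r^2 - 2*r - 15) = (r - 2)*(r - 1)*(r + 3)*(r - 5)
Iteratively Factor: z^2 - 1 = (z - 1)*(z + 1)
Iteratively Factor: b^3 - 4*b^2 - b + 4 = (b - 1)*(b^2 - 3*b - 4) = (b - 1)*(b + 1)*(b - 4)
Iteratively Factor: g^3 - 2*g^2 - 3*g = (g - 3)*(g^2 + g) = (g - 3)*(g + 1)*(g)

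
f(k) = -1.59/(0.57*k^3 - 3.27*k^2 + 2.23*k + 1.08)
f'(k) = -1.59*(-1.71*k^2 + 6.54*k - 2.23)/(0.57*k^3 - 3.27*k^2 + 2.23*k + 1.08)^2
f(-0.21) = -3.44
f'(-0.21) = 27.38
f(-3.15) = 0.03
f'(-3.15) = 0.02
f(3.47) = 0.24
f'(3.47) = 0.00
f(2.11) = 0.47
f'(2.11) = -0.54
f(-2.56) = 0.04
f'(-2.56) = 0.04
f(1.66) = 0.98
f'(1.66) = -2.37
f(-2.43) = 0.05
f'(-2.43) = 0.04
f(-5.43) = 0.01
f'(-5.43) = 0.00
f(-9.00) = 0.00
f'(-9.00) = 0.00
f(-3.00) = 0.03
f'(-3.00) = 0.02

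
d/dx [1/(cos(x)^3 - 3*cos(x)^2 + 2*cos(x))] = (3*sin(x) + 2*sin(x)/cos(x)^2 - 6*tan(x))/((cos(x) - 2)^2*(cos(x) - 1)^2)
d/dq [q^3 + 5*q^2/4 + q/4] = 3*q^2 + 5*q/2 + 1/4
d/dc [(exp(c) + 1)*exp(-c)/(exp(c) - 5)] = (-exp(2*c) - 2*exp(c) + 5)*exp(-c)/(exp(2*c) - 10*exp(c) + 25)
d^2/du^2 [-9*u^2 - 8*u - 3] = -18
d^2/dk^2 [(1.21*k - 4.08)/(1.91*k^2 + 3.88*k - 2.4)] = ((6.196 - 13.8666*k)*(1.91*k^2 + 3.88*k - 2.4) + (1.21*k - 4.08)*(3.82*k + 3.88)*(7.64*k + 7.76))/(1.91*k^2 + 3.88*k - 2.4)^3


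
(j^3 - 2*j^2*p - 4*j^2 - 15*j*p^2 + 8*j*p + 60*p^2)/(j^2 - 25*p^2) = (j^2 + 3*j*p - 4*j - 12*p)/(j + 5*p)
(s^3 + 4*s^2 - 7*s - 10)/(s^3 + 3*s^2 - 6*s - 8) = (s + 5)/(s + 4)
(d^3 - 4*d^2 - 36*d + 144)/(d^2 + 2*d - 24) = d - 6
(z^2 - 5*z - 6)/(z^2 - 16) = (z^2 - 5*z - 6)/(z^2 - 16)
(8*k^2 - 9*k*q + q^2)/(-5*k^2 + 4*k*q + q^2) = (-8*k + q)/(5*k + q)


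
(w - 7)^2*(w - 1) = w^3 - 15*w^2 + 63*w - 49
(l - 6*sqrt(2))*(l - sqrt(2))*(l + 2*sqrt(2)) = l^3 - 5*sqrt(2)*l^2 - 16*l + 24*sqrt(2)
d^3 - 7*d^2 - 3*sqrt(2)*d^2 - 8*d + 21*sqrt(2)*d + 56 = (d - 7)*(d - 4*sqrt(2))*(d + sqrt(2))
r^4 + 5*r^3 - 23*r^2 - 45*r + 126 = (r - 3)*(r - 2)*(r + 3)*(r + 7)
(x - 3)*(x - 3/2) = x^2 - 9*x/2 + 9/2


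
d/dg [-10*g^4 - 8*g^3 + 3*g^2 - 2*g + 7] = -40*g^3 - 24*g^2 + 6*g - 2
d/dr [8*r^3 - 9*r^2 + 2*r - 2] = 24*r^2 - 18*r + 2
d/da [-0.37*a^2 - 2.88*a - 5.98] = -0.74*a - 2.88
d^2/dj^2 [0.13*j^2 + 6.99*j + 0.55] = 0.260000000000000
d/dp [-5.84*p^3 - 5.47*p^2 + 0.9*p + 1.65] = -17.52*p^2 - 10.94*p + 0.9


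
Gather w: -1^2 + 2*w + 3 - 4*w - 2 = -2*w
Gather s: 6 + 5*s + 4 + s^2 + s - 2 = s^2 + 6*s + 8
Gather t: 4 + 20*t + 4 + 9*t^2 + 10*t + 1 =9*t^2 + 30*t + 9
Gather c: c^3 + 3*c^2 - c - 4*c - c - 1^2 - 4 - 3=c^3 + 3*c^2 - 6*c - 8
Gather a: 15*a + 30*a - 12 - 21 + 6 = 45*a - 27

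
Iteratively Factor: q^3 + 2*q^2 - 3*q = (q)*(q^2 + 2*q - 3) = q*(q + 3)*(q - 1)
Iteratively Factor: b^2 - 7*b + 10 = (b - 2)*(b - 5)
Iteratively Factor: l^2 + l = (l + 1)*(l)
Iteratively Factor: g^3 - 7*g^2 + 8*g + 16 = (g - 4)*(g^2 - 3*g - 4) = (g - 4)*(g + 1)*(g - 4)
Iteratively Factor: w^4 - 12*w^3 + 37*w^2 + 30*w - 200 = (w - 5)*(w^3 - 7*w^2 + 2*w + 40) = (w - 5)^2*(w^2 - 2*w - 8) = (w - 5)^2*(w + 2)*(w - 4)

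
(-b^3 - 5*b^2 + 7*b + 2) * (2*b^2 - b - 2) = -2*b^5 - 9*b^4 + 21*b^3 + 7*b^2 - 16*b - 4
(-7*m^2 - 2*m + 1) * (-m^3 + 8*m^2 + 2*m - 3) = 7*m^5 - 54*m^4 - 31*m^3 + 25*m^2 + 8*m - 3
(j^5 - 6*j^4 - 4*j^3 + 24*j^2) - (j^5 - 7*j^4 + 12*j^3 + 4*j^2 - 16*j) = j^4 - 16*j^3 + 20*j^2 + 16*j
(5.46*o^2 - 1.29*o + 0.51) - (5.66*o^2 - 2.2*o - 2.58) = -0.2*o^2 + 0.91*o + 3.09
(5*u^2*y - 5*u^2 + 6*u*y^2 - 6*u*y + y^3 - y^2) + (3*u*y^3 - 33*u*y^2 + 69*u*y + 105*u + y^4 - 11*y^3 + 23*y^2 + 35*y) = 5*u^2*y - 5*u^2 + 3*u*y^3 - 27*u*y^2 + 63*u*y + 105*u + y^4 - 10*y^3 + 22*y^2 + 35*y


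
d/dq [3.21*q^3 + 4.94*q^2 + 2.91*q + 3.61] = 9.63*q^2 + 9.88*q + 2.91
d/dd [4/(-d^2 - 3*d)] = 4*(2*d + 3)/(d^2*(d + 3)^2)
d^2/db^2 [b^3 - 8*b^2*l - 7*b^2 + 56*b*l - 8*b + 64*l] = 6*b - 16*l - 14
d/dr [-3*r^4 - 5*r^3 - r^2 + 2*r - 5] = -12*r^3 - 15*r^2 - 2*r + 2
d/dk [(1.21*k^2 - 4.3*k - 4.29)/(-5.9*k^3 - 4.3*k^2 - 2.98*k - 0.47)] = (7.139*k^4 - 50.74*k^3 - 98.0288*k^2 - 38.0314*k - 10.7632)/(34.81*k^6 + 50.74*k^5 + 53.654*k^4 + 31.174*k^3 + 12.9224*k^2 + 2.8012*k + 0.2209)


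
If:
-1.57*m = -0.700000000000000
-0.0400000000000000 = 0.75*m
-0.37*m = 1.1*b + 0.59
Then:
No Solution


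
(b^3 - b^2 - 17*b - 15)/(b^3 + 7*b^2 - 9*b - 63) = (b^2 - 4*b - 5)/(b^2 + 4*b - 21)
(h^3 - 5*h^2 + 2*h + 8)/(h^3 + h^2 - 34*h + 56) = (h + 1)/(h + 7)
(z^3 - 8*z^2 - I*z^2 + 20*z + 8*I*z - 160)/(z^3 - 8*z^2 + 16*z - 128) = (z - 5*I)/(z - 4*I)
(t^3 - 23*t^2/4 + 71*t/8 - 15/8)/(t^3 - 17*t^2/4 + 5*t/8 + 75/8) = (4*t - 1)/(4*t + 5)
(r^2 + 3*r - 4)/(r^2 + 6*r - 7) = (r + 4)/(r + 7)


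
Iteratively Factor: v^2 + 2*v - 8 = (v + 4)*(v - 2)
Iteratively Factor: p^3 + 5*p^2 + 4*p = (p)*(p^2 + 5*p + 4) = p*(p + 4)*(p + 1)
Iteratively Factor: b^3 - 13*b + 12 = (b + 4)*(b^2 - 4*b + 3) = (b - 1)*(b + 4)*(b - 3)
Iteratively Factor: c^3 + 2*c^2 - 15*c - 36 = (c + 3)*(c^2 - c - 12) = (c - 4)*(c + 3)*(c + 3)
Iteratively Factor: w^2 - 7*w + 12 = (w - 4)*(w - 3)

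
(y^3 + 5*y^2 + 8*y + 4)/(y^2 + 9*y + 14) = (y^2 + 3*y + 2)/(y + 7)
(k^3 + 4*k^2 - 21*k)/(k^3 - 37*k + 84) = k/(k - 4)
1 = 1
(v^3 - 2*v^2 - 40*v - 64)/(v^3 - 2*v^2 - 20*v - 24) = (v^2 - 4*v - 32)/(v^2 - 4*v - 12)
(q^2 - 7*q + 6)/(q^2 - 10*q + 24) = (q - 1)/(q - 4)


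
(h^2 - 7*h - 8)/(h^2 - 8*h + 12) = (h^2 - 7*h - 8)/(h^2 - 8*h + 12)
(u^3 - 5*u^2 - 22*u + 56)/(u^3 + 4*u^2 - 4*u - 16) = (u - 7)/(u + 2)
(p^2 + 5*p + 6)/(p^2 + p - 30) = (p^2 + 5*p + 6)/(p^2 + p - 30)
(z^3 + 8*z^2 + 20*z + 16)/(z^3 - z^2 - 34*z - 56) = (z + 2)/(z - 7)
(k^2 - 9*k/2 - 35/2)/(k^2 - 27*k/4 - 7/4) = 2*(2*k + 5)/(4*k + 1)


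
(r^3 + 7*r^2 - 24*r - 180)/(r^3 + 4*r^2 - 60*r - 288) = (r - 5)/(r - 8)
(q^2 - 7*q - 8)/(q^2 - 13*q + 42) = (q^2 - 7*q - 8)/(q^2 - 13*q + 42)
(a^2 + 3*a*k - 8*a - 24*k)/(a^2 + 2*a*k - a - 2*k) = (a^2 + 3*a*k - 8*a - 24*k)/(a^2 + 2*a*k - a - 2*k)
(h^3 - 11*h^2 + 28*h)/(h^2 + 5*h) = (h^2 - 11*h + 28)/(h + 5)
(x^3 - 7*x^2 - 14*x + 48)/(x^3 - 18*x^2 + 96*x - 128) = (x + 3)/(x - 8)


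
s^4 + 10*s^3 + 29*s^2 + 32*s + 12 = (s + 1)^2*(s + 2)*(s + 6)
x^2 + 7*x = x*(x + 7)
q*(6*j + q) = 6*j*q + q^2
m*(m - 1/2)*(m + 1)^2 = m^4 + 3*m^3/2 - m/2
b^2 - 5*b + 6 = (b - 3)*(b - 2)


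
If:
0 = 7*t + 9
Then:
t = -9/7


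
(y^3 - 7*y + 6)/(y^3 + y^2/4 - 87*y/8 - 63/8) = 8*(y^2 - 3*y + 2)/(8*y^2 - 22*y - 21)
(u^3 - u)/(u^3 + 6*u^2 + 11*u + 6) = u*(u - 1)/(u^2 + 5*u + 6)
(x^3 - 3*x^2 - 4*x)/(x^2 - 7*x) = (x^2 - 3*x - 4)/(x - 7)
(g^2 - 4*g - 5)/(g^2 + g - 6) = (g^2 - 4*g - 5)/(g^2 + g - 6)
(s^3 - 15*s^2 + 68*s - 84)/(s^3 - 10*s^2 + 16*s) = (s^2 - 13*s + 42)/(s*(s - 8))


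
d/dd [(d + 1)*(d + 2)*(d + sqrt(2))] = 3*d^2 + 2*sqrt(2)*d + 6*d + 2 + 3*sqrt(2)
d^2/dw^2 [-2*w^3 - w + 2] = -12*w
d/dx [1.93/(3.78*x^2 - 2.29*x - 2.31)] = (4.4197 - 14.5908*x)/(-3.78*x^2 + 2.29*x + 2.31)^2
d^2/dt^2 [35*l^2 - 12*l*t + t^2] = 2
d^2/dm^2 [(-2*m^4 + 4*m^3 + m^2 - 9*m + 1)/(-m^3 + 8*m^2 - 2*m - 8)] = 2*(91*m^6 - 93*m^5 - 384*m^4 + 646*m^3 - 246*m^2 + 1032*m - 276)/(m^9 - 24*m^8 + 198*m^7 - 584*m^6 + 12*m^5 + 1536*m^4 - 568*m^3 - 1440*m^2 + 384*m + 512)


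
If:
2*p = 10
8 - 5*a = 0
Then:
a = 8/5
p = 5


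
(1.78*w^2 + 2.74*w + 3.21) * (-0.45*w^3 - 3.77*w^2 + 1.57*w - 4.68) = -0.801*w^5 - 7.9436*w^4 - 8.9797*w^3 - 16.1303*w^2 - 7.7835*w - 15.0228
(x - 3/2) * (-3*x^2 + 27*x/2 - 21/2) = -3*x^3 + 18*x^2 - 123*x/4 + 63/4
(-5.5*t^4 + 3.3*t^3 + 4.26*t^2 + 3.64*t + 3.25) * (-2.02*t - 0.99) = 11.11*t^5 - 1.221*t^4 - 11.8722*t^3 - 11.5702*t^2 - 10.1686*t - 3.2175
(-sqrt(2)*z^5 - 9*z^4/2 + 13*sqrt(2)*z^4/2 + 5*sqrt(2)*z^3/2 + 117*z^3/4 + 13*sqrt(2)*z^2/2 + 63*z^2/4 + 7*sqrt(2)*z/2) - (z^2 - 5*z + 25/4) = -sqrt(2)*z^5 - 9*z^4/2 + 13*sqrt(2)*z^4/2 + 5*sqrt(2)*z^3/2 + 117*z^3/4 + 13*sqrt(2)*z^2/2 + 59*z^2/4 + 7*sqrt(2)*z/2 + 5*z - 25/4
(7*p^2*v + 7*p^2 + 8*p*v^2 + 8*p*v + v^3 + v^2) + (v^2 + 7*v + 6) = 7*p^2*v + 7*p^2 + 8*p*v^2 + 8*p*v + v^3 + 2*v^2 + 7*v + 6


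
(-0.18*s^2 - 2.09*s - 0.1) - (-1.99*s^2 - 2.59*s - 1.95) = 1.81*s^2 + 0.5*s + 1.85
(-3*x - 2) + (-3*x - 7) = -6*x - 9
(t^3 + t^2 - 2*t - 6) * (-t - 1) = -t^4 - 2*t^3 + t^2 + 8*t + 6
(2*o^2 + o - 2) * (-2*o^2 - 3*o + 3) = -4*o^4 - 8*o^3 + 7*o^2 + 9*o - 6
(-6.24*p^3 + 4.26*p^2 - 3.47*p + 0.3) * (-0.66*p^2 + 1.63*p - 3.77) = 4.1184*p^5 - 12.9828*p^4 + 32.7588*p^3 - 21.9143*p^2 + 13.5709*p - 1.131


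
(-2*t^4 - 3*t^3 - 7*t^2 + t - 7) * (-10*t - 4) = 20*t^5 + 38*t^4 + 82*t^3 + 18*t^2 + 66*t + 28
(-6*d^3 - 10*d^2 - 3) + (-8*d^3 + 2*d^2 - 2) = -14*d^3 - 8*d^2 - 5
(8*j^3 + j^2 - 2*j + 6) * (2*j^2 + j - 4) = 16*j^5 + 10*j^4 - 35*j^3 + 6*j^2 + 14*j - 24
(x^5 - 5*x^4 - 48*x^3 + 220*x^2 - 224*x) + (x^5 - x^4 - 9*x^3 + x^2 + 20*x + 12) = 2*x^5 - 6*x^4 - 57*x^3 + 221*x^2 - 204*x + 12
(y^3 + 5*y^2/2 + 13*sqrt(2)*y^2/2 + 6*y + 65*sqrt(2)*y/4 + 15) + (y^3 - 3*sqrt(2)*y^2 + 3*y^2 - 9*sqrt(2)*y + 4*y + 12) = 2*y^3 + 7*sqrt(2)*y^2/2 + 11*y^2/2 + 10*y + 29*sqrt(2)*y/4 + 27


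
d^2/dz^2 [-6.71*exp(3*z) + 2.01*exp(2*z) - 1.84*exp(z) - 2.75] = (-60.39*exp(2*z) + 8.04*exp(z) - 1.84)*exp(z)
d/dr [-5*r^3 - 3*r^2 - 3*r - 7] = -15*r^2 - 6*r - 3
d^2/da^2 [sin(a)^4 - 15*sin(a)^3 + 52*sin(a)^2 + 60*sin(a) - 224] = -16*sin(a)^4 + 135*sin(a)^3 - 196*sin(a)^2 - 150*sin(a) + 104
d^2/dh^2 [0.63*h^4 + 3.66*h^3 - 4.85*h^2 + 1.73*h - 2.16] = 7.56*h^2 + 21.96*h - 9.7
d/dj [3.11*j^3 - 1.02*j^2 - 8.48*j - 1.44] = 9.33*j^2 - 2.04*j - 8.48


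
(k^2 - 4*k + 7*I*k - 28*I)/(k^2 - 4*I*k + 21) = (k^2 + k*(-4 + 7*I) - 28*I)/(k^2 - 4*I*k + 21)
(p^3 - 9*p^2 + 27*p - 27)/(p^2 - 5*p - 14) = (-p^3 + 9*p^2 - 27*p + 27)/(-p^2 + 5*p + 14)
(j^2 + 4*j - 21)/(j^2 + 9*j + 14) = (j - 3)/(j + 2)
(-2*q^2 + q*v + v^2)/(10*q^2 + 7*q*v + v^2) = (-q + v)/(5*q + v)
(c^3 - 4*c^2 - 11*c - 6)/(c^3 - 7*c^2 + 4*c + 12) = (c + 1)/(c - 2)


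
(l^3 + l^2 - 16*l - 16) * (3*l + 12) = 3*l^4 + 15*l^3 - 36*l^2 - 240*l - 192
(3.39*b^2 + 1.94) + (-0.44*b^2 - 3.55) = 2.95*b^2 - 1.61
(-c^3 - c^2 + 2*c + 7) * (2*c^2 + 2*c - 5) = -2*c^5 - 4*c^4 + 7*c^3 + 23*c^2 + 4*c - 35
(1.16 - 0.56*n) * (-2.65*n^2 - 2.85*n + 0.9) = 1.484*n^3 - 1.478*n^2 - 3.81*n + 1.044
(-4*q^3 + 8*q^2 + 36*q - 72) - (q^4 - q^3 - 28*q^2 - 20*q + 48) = -q^4 - 3*q^3 + 36*q^2 + 56*q - 120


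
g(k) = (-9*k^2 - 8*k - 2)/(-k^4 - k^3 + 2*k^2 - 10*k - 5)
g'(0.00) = 0.80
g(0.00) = 0.40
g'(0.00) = 0.80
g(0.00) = 0.40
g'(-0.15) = 0.64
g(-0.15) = 0.29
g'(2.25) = -0.48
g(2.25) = 1.21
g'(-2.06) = 2.39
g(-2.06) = -1.60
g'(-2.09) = 2.59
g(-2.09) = -1.67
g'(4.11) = -0.22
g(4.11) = 0.51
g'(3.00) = -0.41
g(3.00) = 0.86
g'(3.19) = -0.38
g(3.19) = 0.78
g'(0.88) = 0.75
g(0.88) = 1.18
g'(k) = (-18*k - 8)/(-k^4 - k^3 + 2*k^2 - 10*k - 5) + (-9*k^2 - 8*k - 2)*(4*k^3 + 3*k^2 - 4*k + 10)/(-k^4 - k^3 + 2*k^2 - 10*k - 5)^2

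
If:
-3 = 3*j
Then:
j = -1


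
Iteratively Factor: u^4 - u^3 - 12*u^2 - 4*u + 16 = (u - 1)*(u^3 - 12*u - 16) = (u - 1)*(u + 2)*(u^2 - 2*u - 8) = (u - 1)*(u + 2)^2*(u - 4)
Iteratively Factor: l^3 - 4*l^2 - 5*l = (l - 5)*(l^2 + l) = l*(l - 5)*(l + 1)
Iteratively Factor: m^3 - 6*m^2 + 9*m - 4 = (m - 1)*(m^2 - 5*m + 4) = (m - 1)^2*(m - 4)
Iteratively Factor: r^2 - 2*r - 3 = (r + 1)*(r - 3)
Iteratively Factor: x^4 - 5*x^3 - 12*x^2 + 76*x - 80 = (x - 2)*(x^3 - 3*x^2 - 18*x + 40) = (x - 5)*(x - 2)*(x^2 + 2*x - 8) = (x - 5)*(x - 2)*(x + 4)*(x - 2)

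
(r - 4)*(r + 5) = r^2 + r - 20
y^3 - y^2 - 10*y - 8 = (y - 4)*(y + 1)*(y + 2)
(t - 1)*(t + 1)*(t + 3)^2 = t^4 + 6*t^3 + 8*t^2 - 6*t - 9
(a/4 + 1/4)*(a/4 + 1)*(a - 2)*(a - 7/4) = a^4/16 + 5*a^3/64 - 45*a^2/64 + 5*a/32 + 7/8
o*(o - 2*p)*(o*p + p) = o^3*p - 2*o^2*p^2 + o^2*p - 2*o*p^2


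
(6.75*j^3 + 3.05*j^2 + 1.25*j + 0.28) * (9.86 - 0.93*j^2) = -6.2775*j^5 - 2.8365*j^4 + 65.3925*j^3 + 29.8126*j^2 + 12.325*j + 2.7608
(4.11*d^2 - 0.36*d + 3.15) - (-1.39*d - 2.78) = 4.11*d^2 + 1.03*d + 5.93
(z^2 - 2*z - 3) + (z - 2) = z^2 - z - 5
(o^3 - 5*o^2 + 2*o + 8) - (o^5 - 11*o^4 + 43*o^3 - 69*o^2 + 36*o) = -o^5 + 11*o^4 - 42*o^3 + 64*o^2 - 34*o + 8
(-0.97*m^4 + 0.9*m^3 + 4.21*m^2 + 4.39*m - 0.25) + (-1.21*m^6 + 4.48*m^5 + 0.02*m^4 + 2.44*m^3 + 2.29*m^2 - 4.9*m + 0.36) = -1.21*m^6 + 4.48*m^5 - 0.95*m^4 + 3.34*m^3 + 6.5*m^2 - 0.510000000000001*m + 0.11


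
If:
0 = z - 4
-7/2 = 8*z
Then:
No Solution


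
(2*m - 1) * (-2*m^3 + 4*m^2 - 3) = -4*m^4 + 10*m^3 - 4*m^2 - 6*m + 3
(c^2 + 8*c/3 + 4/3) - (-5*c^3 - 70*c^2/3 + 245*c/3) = 5*c^3 + 73*c^2/3 - 79*c + 4/3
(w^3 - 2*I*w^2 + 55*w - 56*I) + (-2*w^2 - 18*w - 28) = w^3 - 2*w^2 - 2*I*w^2 + 37*w - 28 - 56*I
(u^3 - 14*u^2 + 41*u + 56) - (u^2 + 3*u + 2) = u^3 - 15*u^2 + 38*u + 54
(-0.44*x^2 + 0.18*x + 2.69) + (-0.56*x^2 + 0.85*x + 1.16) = -1.0*x^2 + 1.03*x + 3.85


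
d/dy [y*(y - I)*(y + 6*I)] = 3*y^2 + 10*I*y + 6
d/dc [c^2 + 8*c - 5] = 2*c + 8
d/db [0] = 0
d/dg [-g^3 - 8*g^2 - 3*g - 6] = -3*g^2 - 16*g - 3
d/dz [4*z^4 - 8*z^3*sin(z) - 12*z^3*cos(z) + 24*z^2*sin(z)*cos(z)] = 4*z*(3*z^2*sin(z) - 2*z^2*cos(z) + 4*z^2 - 6*z*sin(z) - 9*z*cos(z) + 6*z*cos(2*z) + 6*sin(2*z))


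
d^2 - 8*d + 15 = (d - 5)*(d - 3)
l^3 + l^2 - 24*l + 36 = (l - 3)*(l - 2)*(l + 6)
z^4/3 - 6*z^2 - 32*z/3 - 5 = (z/3 + 1)*(z - 5)*(z + 1)^2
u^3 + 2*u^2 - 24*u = u*(u - 4)*(u + 6)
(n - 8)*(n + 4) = n^2 - 4*n - 32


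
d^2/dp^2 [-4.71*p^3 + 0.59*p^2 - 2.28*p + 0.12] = 1.18 - 28.26*p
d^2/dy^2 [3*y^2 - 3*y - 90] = 6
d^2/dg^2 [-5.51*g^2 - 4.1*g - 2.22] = -11.0200000000000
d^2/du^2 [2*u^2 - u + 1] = 4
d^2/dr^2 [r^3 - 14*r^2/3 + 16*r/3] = 6*r - 28/3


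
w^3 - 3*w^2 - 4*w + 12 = (w - 3)*(w - 2)*(w + 2)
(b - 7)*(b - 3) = b^2 - 10*b + 21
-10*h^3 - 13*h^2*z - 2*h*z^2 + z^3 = (-5*h + z)*(h + z)*(2*h + z)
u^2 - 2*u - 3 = (u - 3)*(u + 1)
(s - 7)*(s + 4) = s^2 - 3*s - 28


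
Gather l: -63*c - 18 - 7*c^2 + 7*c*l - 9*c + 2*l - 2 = -7*c^2 - 72*c + l*(7*c + 2) - 20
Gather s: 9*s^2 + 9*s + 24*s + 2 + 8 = 9*s^2 + 33*s + 10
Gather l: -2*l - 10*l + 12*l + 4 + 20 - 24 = 0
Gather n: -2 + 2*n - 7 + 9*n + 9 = 11*n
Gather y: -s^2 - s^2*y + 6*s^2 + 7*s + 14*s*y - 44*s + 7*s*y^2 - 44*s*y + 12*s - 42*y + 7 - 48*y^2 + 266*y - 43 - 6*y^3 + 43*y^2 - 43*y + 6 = 5*s^2 - 25*s - 6*y^3 + y^2*(7*s - 5) + y*(-s^2 - 30*s + 181) - 30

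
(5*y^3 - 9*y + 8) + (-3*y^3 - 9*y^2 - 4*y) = 2*y^3 - 9*y^2 - 13*y + 8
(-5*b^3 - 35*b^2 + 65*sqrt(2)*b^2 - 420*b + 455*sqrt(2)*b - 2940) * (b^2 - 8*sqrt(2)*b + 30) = -5*b^5 - 35*b^4 + 105*sqrt(2)*b^4 - 1610*b^3 + 735*sqrt(2)*b^3 - 11270*b^2 + 5310*sqrt(2)*b^2 - 12600*b + 37170*sqrt(2)*b - 88200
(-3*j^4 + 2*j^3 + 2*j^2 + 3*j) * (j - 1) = -3*j^5 + 5*j^4 + j^2 - 3*j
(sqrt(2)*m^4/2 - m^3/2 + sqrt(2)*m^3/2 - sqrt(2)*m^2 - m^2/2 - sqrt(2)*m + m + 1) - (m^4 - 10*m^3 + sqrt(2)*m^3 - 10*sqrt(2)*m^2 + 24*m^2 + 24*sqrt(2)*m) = -m^4 + sqrt(2)*m^4/2 - sqrt(2)*m^3/2 + 19*m^3/2 - 49*m^2/2 + 9*sqrt(2)*m^2 - 25*sqrt(2)*m + m + 1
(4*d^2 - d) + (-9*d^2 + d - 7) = -5*d^2 - 7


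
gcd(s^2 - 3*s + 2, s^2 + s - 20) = 1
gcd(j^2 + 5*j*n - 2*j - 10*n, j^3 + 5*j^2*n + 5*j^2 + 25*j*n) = j + 5*n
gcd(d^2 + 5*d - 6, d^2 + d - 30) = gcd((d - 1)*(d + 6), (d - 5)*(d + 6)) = d + 6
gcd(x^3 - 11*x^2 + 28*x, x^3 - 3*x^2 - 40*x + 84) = x - 7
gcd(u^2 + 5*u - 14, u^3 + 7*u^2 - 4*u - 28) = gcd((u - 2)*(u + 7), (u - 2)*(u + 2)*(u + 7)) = u^2 + 5*u - 14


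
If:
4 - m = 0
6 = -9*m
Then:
No Solution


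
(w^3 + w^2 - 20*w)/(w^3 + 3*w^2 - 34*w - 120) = w*(w - 4)/(w^2 - 2*w - 24)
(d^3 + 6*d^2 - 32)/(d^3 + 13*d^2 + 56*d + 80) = (d - 2)/(d + 5)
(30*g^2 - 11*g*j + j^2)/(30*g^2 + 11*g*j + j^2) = (30*g^2 - 11*g*j + j^2)/(30*g^2 + 11*g*j + j^2)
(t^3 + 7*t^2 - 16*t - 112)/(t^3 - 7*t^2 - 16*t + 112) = (t + 7)/(t - 7)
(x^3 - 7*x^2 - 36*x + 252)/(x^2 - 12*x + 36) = (x^2 - x - 42)/(x - 6)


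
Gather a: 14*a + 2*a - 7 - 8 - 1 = 16*a - 16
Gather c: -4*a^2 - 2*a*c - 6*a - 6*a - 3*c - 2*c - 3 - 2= -4*a^2 - 12*a + c*(-2*a - 5) - 5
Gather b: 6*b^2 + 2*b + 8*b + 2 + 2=6*b^2 + 10*b + 4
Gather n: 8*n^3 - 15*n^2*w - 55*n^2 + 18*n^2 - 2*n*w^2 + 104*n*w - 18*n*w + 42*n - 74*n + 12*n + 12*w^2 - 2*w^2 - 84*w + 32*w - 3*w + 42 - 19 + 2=8*n^3 + n^2*(-15*w - 37) + n*(-2*w^2 + 86*w - 20) + 10*w^2 - 55*w + 25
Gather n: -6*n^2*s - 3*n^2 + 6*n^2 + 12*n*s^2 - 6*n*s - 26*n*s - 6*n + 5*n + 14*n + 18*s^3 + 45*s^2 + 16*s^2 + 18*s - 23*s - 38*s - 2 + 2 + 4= n^2*(3 - 6*s) + n*(12*s^2 - 32*s + 13) + 18*s^3 + 61*s^2 - 43*s + 4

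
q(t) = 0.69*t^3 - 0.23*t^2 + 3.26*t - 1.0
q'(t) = 2.07*t^2 - 0.46*t + 3.26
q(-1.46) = -8.40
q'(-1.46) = 8.34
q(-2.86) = -28.35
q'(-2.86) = 21.51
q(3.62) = 40.52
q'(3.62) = 28.72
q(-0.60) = -3.19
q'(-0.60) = 4.28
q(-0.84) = -4.31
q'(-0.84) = 5.11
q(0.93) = 2.39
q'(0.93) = 4.62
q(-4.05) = -63.81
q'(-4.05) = 39.08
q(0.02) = -0.93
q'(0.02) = 3.25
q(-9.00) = -551.98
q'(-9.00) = 175.07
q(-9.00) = -551.98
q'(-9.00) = 175.07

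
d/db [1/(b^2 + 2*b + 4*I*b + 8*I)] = 2*(-b - 1 - 2*I)/(b^2 + 2*b + 4*I*b + 8*I)^2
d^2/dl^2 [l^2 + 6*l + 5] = 2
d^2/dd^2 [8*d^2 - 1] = 16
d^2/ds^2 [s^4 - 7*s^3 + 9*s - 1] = 6*s*(2*s - 7)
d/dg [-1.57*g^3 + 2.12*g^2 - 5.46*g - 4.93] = -4.71*g^2 + 4.24*g - 5.46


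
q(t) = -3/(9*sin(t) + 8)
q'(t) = 27*cos(t)/(9*sin(t) + 8)^2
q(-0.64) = -1.14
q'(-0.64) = 3.14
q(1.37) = -0.18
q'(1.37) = 0.02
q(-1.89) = 5.50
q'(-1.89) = -28.49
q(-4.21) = -0.19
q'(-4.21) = -0.05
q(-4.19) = -0.19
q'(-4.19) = -0.05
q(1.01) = -0.19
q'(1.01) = 0.06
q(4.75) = 3.02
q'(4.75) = 1.03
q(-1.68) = 3.17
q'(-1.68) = -3.29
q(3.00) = -0.32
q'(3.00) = -0.31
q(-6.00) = -0.29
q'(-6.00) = 0.23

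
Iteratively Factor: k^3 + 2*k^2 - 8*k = (k - 2)*(k^2 + 4*k) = k*(k - 2)*(k + 4)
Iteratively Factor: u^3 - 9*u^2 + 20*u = (u - 4)*(u^2 - 5*u) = (u - 5)*(u - 4)*(u)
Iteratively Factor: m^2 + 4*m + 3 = (m + 1)*(m + 3)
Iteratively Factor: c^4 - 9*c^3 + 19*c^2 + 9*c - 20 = (c - 1)*(c^3 - 8*c^2 + 11*c + 20) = (c - 4)*(c - 1)*(c^2 - 4*c - 5) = (c - 4)*(c - 1)*(c + 1)*(c - 5)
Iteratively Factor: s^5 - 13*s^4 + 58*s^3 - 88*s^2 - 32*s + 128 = (s + 1)*(s^4 - 14*s^3 + 72*s^2 - 160*s + 128) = (s - 2)*(s + 1)*(s^3 - 12*s^2 + 48*s - 64) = (s - 4)*(s - 2)*(s + 1)*(s^2 - 8*s + 16) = (s - 4)^2*(s - 2)*(s + 1)*(s - 4)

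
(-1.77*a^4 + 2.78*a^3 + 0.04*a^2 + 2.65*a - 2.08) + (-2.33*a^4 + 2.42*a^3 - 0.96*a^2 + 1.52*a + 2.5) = -4.1*a^4 + 5.2*a^3 - 0.92*a^2 + 4.17*a + 0.42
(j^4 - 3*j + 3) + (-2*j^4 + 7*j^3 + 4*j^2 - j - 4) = -j^4 + 7*j^3 + 4*j^2 - 4*j - 1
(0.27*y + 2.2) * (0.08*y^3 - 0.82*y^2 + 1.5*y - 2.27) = 0.0216*y^4 - 0.0454*y^3 - 1.399*y^2 + 2.6871*y - 4.994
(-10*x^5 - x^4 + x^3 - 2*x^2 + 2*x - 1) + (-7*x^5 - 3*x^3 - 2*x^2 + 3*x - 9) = -17*x^5 - x^4 - 2*x^3 - 4*x^2 + 5*x - 10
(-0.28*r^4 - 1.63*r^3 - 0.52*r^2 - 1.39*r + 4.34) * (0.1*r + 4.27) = -0.028*r^5 - 1.3586*r^4 - 7.0121*r^3 - 2.3594*r^2 - 5.5013*r + 18.5318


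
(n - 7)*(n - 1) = n^2 - 8*n + 7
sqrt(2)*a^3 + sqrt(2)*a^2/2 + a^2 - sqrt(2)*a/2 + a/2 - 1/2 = (a - 1/2)*(a + 1)*(sqrt(2)*a + 1)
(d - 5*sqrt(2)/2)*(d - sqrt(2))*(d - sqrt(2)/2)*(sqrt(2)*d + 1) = sqrt(2)*d^4 - 7*d^3 + 9*sqrt(2)*d^2/2 + 7*d/2 - 5*sqrt(2)/2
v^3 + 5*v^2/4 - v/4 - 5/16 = (v - 1/2)*(v + 1/2)*(v + 5/4)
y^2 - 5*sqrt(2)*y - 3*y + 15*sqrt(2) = (y - 3)*(y - 5*sqrt(2))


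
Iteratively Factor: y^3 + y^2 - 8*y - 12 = (y - 3)*(y^2 + 4*y + 4) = (y - 3)*(y + 2)*(y + 2)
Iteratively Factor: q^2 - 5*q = (q)*(q - 5)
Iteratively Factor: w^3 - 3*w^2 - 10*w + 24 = (w - 4)*(w^2 + w - 6) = (w - 4)*(w + 3)*(w - 2)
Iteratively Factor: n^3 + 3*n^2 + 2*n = (n + 2)*(n^2 + n) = n*(n + 2)*(n + 1)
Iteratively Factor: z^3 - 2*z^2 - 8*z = (z - 4)*(z^2 + 2*z) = z*(z - 4)*(z + 2)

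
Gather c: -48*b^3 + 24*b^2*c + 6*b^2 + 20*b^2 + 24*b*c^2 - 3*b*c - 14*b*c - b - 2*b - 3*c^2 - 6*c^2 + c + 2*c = -48*b^3 + 26*b^2 - 3*b + c^2*(24*b - 9) + c*(24*b^2 - 17*b + 3)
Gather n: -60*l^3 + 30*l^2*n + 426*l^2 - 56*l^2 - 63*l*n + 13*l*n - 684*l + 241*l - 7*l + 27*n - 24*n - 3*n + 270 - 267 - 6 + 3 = -60*l^3 + 370*l^2 - 450*l + n*(30*l^2 - 50*l)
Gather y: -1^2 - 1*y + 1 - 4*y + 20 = 20 - 5*y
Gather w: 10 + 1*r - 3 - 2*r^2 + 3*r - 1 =-2*r^2 + 4*r + 6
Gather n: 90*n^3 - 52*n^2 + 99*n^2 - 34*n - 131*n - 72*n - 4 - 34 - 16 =90*n^3 + 47*n^2 - 237*n - 54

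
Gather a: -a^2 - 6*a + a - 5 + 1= -a^2 - 5*a - 4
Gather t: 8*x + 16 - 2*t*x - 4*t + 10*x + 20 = t*(-2*x - 4) + 18*x + 36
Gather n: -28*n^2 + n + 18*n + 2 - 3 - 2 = -28*n^2 + 19*n - 3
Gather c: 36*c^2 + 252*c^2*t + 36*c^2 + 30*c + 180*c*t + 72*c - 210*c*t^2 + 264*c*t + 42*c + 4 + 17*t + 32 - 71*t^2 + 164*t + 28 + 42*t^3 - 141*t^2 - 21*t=c^2*(252*t + 72) + c*(-210*t^2 + 444*t + 144) + 42*t^3 - 212*t^2 + 160*t + 64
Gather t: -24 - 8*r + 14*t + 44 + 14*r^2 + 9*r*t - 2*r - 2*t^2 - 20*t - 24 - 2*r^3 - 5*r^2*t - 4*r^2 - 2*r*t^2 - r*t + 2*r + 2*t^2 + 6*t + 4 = -2*r^3 + 10*r^2 - 2*r*t^2 - 8*r + t*(-5*r^2 + 8*r)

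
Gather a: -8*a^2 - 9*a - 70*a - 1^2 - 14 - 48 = -8*a^2 - 79*a - 63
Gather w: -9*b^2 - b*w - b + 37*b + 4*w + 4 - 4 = -9*b^2 + 36*b + w*(4 - b)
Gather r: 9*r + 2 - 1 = 9*r + 1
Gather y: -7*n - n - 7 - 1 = -8*n - 8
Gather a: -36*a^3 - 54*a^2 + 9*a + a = -36*a^3 - 54*a^2 + 10*a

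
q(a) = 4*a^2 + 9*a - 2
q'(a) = 8*a + 9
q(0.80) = 7.76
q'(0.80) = 15.40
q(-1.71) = -5.69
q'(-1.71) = -4.68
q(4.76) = 131.47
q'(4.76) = 47.08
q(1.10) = 12.74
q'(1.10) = 17.80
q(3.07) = 63.33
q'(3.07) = 33.56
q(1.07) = 12.21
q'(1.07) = 17.56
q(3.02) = 61.66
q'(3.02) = 33.16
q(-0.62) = -6.04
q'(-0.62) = 4.04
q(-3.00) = 7.00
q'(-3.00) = -15.00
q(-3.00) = 7.00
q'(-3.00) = -15.00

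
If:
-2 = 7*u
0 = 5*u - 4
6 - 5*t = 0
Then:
No Solution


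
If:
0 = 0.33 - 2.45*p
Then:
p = 0.13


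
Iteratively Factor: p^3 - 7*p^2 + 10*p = (p)*(p^2 - 7*p + 10) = p*(p - 5)*(p - 2)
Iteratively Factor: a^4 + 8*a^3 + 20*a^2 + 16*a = (a + 4)*(a^3 + 4*a^2 + 4*a) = a*(a + 4)*(a^2 + 4*a + 4) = a*(a + 2)*(a + 4)*(a + 2)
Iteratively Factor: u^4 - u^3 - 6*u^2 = (u)*(u^3 - u^2 - 6*u) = u^2*(u^2 - u - 6) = u^2*(u - 3)*(u + 2)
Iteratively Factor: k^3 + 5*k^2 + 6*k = (k)*(k^2 + 5*k + 6) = k*(k + 2)*(k + 3)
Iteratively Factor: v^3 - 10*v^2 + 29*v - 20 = (v - 4)*(v^2 - 6*v + 5) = (v - 4)*(v - 1)*(v - 5)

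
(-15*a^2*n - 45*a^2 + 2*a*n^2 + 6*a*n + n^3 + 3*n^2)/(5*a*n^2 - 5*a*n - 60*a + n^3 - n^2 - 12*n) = (-3*a + n)/(n - 4)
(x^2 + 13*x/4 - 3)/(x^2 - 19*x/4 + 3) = (x + 4)/(x - 4)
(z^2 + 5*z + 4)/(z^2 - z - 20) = (z + 1)/(z - 5)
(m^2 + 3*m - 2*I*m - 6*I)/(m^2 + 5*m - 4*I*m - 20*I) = (m^2 + m*(3 - 2*I) - 6*I)/(m^2 + m*(5 - 4*I) - 20*I)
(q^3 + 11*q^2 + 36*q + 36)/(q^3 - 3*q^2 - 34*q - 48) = (q + 6)/(q - 8)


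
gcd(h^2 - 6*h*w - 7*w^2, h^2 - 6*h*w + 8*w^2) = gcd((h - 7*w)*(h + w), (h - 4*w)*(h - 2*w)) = 1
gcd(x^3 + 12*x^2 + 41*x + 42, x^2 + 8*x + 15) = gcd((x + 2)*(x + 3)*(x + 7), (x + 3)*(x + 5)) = x + 3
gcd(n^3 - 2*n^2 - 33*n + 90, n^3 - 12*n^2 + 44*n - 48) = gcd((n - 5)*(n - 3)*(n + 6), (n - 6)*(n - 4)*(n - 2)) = 1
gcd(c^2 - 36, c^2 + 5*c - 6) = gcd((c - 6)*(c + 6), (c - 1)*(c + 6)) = c + 6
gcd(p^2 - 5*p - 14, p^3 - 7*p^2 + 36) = p + 2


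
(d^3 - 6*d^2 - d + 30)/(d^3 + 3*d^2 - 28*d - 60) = (d - 3)/(d + 6)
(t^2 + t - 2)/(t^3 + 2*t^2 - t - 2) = 1/(t + 1)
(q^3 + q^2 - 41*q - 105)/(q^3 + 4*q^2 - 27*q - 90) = (q^2 - 2*q - 35)/(q^2 + q - 30)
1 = 1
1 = 1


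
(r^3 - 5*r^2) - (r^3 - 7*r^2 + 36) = 2*r^2 - 36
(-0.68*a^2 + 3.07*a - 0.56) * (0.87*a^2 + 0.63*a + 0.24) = -0.5916*a^4 + 2.2425*a^3 + 1.2837*a^2 + 0.384*a - 0.1344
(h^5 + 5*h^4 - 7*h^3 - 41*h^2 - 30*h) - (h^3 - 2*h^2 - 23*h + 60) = h^5 + 5*h^4 - 8*h^3 - 39*h^2 - 7*h - 60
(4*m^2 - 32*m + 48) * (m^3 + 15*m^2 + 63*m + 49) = 4*m^5 + 28*m^4 - 180*m^3 - 1100*m^2 + 1456*m + 2352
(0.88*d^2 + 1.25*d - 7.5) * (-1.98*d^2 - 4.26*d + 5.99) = -1.7424*d^4 - 6.2238*d^3 + 14.7962*d^2 + 39.4375*d - 44.925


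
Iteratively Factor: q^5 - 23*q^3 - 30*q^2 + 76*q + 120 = (q + 2)*(q^4 - 2*q^3 - 19*q^2 + 8*q + 60) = (q + 2)*(q + 3)*(q^3 - 5*q^2 - 4*q + 20) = (q + 2)^2*(q + 3)*(q^2 - 7*q + 10) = (q - 5)*(q + 2)^2*(q + 3)*(q - 2)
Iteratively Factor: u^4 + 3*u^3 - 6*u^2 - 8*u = (u - 2)*(u^3 + 5*u^2 + 4*u) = (u - 2)*(u + 1)*(u^2 + 4*u) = u*(u - 2)*(u + 1)*(u + 4)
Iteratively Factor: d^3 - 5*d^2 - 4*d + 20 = (d - 5)*(d^2 - 4) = (d - 5)*(d - 2)*(d + 2)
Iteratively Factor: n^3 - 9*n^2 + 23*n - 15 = (n - 3)*(n^2 - 6*n + 5) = (n - 5)*(n - 3)*(n - 1)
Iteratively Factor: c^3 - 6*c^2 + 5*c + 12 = (c - 3)*(c^2 - 3*c - 4) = (c - 4)*(c - 3)*(c + 1)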